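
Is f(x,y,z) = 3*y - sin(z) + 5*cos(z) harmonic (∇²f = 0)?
No, ∇²f = sin(z) - 5*cos(z)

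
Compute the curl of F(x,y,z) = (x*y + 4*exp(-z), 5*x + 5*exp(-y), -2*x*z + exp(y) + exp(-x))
(exp(y), 2*z - 4*exp(-z) + exp(-x), 5 - x)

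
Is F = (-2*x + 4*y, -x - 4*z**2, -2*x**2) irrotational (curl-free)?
No, ∇×F = (8*z, 4*x, -5)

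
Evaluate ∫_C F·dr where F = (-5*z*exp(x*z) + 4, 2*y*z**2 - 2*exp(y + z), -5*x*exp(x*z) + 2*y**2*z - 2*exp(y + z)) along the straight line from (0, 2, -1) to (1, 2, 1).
-2*exp(3) - 3*E + 9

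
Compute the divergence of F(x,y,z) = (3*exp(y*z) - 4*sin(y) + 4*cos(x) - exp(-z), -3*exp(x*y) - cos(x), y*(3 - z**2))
-3*x*exp(x*y) - 2*y*z - 4*sin(x)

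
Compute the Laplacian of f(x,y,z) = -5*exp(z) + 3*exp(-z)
-5*exp(z) + 3*exp(-z)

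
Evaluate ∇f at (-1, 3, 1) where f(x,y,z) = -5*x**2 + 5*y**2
(10, 30, 0)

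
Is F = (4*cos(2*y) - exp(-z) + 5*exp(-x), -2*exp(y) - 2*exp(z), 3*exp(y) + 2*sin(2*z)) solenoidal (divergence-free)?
No, ∇·F = -2*exp(y) + 4*cos(2*z) - 5*exp(-x)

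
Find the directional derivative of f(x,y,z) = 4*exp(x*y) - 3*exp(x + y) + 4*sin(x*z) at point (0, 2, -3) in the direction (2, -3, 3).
sqrt(22)*(-8 + 3*exp(2))/22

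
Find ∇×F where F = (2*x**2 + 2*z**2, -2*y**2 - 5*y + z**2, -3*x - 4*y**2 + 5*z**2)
(-8*y - 2*z, 4*z + 3, 0)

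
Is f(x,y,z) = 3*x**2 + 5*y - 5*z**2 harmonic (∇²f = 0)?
No, ∇²f = -4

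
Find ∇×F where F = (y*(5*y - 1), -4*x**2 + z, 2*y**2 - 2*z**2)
(4*y - 1, 0, -8*x - 10*y + 1)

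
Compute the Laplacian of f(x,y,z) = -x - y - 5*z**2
-10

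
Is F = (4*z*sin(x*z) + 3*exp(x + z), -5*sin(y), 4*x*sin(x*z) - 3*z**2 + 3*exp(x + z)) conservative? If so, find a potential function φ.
Yes, F is conservative. φ = -z**3 + 3*exp(x + z) + 5*cos(y) - 4*cos(x*z)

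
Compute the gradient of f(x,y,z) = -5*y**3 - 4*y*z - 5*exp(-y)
(0, -15*y**2 - 4*z + 5*exp(-y), -4*y)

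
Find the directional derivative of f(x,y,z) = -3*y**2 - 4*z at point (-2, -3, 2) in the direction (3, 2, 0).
36*sqrt(13)/13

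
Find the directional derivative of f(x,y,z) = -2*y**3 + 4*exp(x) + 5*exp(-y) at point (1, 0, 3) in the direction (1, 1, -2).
sqrt(6)*(-5 + 4*E)/6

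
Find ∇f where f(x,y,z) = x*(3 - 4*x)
(3 - 8*x, 0, 0)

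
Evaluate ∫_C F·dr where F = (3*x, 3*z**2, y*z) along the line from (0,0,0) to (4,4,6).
216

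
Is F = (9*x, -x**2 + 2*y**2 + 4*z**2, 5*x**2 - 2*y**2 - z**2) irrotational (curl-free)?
No, ∇×F = (-4*y - 8*z, -10*x, -2*x)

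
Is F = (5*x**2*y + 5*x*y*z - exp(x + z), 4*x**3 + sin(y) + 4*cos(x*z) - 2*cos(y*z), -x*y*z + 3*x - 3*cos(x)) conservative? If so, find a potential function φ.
No, ∇×F = (-x*z + 4*x*sin(x*z) - 2*y*sin(y*z), 5*x*y + y*z - exp(x + z) - 3*sin(x) - 3, 7*x**2 - 5*x*z - 4*z*sin(x*z)) ≠ 0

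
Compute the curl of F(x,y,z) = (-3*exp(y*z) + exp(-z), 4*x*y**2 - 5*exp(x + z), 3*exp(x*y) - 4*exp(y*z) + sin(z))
(3*x*exp(x*y) - 4*z*exp(y*z) + 5*exp(x + z), (3*y*(-exp(x*y) - exp(y*z))*exp(z) - 1)*exp(-z), 4*y**2 + 3*z*exp(y*z) - 5*exp(x + z))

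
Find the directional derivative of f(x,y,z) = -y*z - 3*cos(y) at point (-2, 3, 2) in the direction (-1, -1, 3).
-sqrt(11)*(3*sin(3) + 7)/11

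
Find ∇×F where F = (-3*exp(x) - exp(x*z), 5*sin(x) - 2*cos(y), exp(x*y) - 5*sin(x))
(x*exp(x*y), -x*exp(x*z) - y*exp(x*y) + 5*cos(x), 5*cos(x))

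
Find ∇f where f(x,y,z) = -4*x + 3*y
(-4, 3, 0)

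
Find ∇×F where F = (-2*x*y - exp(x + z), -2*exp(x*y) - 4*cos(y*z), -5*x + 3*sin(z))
(-4*y*sin(y*z), 5 - exp(x + z), 2*x - 2*y*exp(x*y))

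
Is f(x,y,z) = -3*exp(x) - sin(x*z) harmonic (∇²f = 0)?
No, ∇²f = x**2*sin(x*z) + z**2*sin(x*z) - 3*exp(x)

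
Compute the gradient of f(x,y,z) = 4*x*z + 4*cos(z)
(4*z, 0, 4*x - 4*sin(z))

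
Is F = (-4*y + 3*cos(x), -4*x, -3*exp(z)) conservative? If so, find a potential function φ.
Yes, F is conservative. φ = -4*x*y - 3*exp(z) + 3*sin(x)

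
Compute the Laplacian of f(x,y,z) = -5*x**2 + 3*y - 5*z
-10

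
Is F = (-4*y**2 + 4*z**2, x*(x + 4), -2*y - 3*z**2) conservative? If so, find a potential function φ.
No, ∇×F = (-2, 8*z, 2*x + 8*y + 4) ≠ 0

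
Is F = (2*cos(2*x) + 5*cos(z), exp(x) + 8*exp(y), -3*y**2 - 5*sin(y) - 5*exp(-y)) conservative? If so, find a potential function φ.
No, ∇×F = (-6*y - 5*cos(y) + 5*exp(-y), -5*sin(z), exp(x)) ≠ 0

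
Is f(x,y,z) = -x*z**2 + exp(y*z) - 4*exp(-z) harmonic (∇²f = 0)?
No, ∇²f = -2*x + y**2*exp(y*z) + z**2*exp(y*z) - 4*exp(-z)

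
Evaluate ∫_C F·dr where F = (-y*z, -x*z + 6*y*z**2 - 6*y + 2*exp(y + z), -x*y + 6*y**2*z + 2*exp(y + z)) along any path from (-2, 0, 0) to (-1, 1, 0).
-5 + 2*E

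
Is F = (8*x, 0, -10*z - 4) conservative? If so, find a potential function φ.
Yes, F is conservative. φ = 4*x**2 - 5*z**2 - 4*z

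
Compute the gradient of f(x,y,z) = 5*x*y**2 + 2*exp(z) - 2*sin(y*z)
(5*y**2, 10*x*y - 2*z*cos(y*z), -2*y*cos(y*z) + 2*exp(z))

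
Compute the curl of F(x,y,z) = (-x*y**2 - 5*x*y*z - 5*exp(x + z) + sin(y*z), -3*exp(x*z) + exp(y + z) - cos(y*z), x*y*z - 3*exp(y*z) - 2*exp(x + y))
(x*z + 3*x*exp(x*z) - y*sin(y*z) - 3*z*exp(y*z) - 2*exp(x + y) - exp(y + z), -5*x*y - y*z + y*cos(y*z) + 2*exp(x + y) - 5*exp(x + z), 2*x*y + 5*x*z - 3*z*exp(x*z) - z*cos(y*z))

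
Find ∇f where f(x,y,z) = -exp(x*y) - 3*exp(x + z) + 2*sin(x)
(-y*exp(x*y) - 3*exp(x + z) + 2*cos(x), -x*exp(x*y), -3*exp(x + z))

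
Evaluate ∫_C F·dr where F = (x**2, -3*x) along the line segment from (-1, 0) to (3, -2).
46/3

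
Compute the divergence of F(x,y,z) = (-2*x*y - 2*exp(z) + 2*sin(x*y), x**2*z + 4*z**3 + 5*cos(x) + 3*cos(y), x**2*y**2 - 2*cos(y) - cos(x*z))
x*sin(x*z) + 2*y*cos(x*y) - 2*y - 3*sin(y)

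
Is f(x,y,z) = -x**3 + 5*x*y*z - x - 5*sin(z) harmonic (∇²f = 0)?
No, ∇²f = -6*x + 5*sin(z)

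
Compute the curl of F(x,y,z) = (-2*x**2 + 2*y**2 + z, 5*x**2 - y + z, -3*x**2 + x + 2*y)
(1, 6*x, 10*x - 4*y)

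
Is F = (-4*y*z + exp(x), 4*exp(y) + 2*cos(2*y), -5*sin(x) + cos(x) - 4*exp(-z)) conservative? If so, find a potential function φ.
No, ∇×F = (0, -4*y + sin(x) + 5*cos(x), 4*z) ≠ 0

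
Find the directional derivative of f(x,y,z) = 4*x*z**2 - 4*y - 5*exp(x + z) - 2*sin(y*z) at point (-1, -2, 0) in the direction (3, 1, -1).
2*sqrt(11)*(-4*E - 5)*exp(-1)/11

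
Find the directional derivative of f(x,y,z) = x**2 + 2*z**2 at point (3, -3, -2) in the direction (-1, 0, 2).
-22*sqrt(5)/5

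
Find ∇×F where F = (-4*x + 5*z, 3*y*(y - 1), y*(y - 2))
(2*y - 2, 5, 0)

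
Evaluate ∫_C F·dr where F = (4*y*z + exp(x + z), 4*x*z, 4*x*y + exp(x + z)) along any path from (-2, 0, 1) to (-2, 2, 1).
-16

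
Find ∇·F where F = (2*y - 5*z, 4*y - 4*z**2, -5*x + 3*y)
4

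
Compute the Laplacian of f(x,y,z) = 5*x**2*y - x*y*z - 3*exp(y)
10*y - 3*exp(y)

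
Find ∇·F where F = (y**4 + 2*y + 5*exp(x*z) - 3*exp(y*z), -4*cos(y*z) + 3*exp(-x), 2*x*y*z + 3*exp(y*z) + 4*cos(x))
2*x*y + 3*y*exp(y*z) + 5*z*exp(x*z) + 4*z*sin(y*z)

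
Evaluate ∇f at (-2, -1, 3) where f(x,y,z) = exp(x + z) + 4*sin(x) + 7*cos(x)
(4*cos(2) + E + 7*sin(2), 0, E)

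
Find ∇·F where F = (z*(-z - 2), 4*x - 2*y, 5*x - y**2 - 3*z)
-5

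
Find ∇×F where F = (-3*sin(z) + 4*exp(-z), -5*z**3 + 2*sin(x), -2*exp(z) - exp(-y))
(15*z**2 + exp(-y), -3*cos(z) - 4*exp(-z), 2*cos(x))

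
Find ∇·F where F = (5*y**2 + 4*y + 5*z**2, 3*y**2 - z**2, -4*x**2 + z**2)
6*y + 2*z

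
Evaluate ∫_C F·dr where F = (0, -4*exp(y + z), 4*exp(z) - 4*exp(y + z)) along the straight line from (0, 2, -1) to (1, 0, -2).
8*sinh(1)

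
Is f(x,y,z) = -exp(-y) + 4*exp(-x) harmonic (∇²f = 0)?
No, ∇²f = -exp(-y) + 4*exp(-x)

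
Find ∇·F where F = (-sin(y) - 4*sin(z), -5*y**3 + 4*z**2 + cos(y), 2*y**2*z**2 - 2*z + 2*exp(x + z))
4*y**2*z - 15*y**2 + 2*exp(x + z) - sin(y) - 2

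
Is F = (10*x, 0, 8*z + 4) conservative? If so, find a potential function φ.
Yes, F is conservative. φ = 5*x**2 + 4*z**2 + 4*z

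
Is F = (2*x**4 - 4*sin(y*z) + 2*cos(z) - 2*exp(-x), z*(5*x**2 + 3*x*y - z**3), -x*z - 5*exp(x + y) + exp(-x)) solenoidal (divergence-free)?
No, ∇·F = 8*x**3 + 3*x*z - x + 2*exp(-x)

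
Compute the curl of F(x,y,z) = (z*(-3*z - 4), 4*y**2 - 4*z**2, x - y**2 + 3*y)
(-2*y + 8*z + 3, -6*z - 5, 0)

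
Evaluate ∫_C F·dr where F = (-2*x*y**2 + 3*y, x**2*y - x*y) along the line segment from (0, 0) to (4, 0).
0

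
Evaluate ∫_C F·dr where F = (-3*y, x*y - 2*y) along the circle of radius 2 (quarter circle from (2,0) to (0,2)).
-4/3 + 3*pi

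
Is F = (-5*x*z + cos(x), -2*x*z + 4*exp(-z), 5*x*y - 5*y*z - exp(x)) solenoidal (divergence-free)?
No, ∇·F = -5*y - 5*z - sin(x)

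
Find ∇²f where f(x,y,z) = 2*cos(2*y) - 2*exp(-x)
-8*cos(2*y) - 2*exp(-x)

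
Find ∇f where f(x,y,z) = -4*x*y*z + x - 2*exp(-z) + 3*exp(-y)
(-4*y*z + 1, -4*x*z - 3*exp(-y), -4*x*y + 2*exp(-z))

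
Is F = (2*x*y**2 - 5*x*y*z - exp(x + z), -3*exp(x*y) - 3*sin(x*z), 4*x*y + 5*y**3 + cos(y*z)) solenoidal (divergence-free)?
No, ∇·F = -3*x*exp(x*y) + 2*y**2 - 5*y*z - y*sin(y*z) - exp(x + z)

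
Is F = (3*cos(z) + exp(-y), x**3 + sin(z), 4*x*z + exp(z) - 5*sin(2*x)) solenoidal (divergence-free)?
No, ∇·F = 4*x + exp(z)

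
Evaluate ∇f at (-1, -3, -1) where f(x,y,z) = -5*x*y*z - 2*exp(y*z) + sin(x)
(-15 + cos(1), -5 + 2*exp(3), -15 + 6*exp(3))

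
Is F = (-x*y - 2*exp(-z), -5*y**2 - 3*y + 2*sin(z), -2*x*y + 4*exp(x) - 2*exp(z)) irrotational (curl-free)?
No, ∇×F = (-2*x - 2*cos(z), 2*y - 4*exp(x) + 2*exp(-z), x)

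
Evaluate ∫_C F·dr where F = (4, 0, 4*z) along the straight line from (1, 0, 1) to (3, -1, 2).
14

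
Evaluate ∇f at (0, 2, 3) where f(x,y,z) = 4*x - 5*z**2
(4, 0, -30)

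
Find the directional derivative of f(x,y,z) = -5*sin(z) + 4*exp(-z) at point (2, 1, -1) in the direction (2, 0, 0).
0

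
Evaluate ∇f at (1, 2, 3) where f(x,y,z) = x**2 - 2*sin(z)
(2, 0, -2*cos(3))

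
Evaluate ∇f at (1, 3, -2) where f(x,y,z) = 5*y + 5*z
(0, 5, 5)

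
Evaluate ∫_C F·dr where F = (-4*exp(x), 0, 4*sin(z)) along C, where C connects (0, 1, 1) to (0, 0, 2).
-4*cos(2) + 4*cos(1)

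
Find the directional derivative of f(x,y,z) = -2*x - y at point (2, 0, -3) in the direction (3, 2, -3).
-4*sqrt(22)/11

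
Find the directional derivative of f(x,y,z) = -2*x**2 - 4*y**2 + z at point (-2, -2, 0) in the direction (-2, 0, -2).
-9*sqrt(2)/2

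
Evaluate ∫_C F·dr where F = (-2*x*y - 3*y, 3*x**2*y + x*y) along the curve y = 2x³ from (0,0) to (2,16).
46264/35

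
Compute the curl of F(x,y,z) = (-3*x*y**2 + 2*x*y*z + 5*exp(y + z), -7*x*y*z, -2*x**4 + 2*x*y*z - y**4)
(7*x*y + 2*x*z - 4*y**3, 8*x**3 + 2*x*y - 2*y*z + 5*exp(y + z), 6*x*y - 2*x*z - 7*y*z - 5*exp(y + z))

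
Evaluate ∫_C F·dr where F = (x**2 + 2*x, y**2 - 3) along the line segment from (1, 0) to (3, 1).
14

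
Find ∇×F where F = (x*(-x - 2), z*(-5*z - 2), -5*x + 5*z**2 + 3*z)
(10*z + 2, 5, 0)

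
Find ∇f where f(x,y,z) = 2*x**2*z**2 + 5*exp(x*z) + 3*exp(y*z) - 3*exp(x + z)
(4*x*z**2 + 5*z*exp(x*z) - 3*exp(x + z), 3*z*exp(y*z), 4*x**2*z + 5*x*exp(x*z) + 3*y*exp(y*z) - 3*exp(x + z))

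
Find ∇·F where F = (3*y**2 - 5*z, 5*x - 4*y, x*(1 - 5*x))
-4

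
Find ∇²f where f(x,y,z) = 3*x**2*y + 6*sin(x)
6*y - 6*sin(x)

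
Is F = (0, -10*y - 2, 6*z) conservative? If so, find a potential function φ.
Yes, F is conservative. φ = -5*y**2 - 2*y + 3*z**2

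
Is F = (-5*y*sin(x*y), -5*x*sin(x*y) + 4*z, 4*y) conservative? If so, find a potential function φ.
Yes, F is conservative. φ = 4*y*z + 5*cos(x*y)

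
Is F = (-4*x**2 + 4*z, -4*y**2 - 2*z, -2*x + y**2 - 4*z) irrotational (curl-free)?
No, ∇×F = (2*y + 2, 6, 0)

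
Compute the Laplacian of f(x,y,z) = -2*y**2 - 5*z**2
-14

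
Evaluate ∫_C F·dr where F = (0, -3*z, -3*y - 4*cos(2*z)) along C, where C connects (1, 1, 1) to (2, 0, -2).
2*sin(4) + 2*sin(2) + 3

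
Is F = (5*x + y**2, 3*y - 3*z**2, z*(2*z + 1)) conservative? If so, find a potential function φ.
No, ∇×F = (6*z, 0, -2*y) ≠ 0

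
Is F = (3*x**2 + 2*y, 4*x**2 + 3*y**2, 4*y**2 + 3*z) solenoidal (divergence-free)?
No, ∇·F = 6*x + 6*y + 3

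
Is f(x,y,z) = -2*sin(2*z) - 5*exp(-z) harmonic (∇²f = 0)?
No, ∇²f = 8*sin(2*z) - 5*exp(-z)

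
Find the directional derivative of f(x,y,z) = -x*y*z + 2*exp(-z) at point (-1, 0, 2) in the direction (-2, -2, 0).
-sqrt(2)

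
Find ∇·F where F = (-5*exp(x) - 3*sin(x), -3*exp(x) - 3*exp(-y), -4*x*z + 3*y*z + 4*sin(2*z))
-4*x + 3*y - 5*exp(x) - 3*cos(x) + 8*cos(2*z) + 3*exp(-y)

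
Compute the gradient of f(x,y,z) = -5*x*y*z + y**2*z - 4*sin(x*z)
(-z*(5*y + 4*cos(x*z)), z*(-5*x + 2*y), -5*x*y - 4*x*cos(x*z) + y**2)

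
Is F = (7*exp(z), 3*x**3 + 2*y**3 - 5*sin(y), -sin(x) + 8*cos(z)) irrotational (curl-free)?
No, ∇×F = (0, 7*exp(z) + cos(x), 9*x**2)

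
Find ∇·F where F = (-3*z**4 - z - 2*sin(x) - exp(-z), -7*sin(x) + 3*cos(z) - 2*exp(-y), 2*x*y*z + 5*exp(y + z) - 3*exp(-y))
2*x*y + 5*exp(y + z) - 2*cos(x) + 2*exp(-y)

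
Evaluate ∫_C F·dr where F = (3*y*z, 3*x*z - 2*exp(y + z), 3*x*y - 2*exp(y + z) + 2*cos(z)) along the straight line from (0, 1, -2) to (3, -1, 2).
-18 - 4*sinh(1) + 4*sin(2)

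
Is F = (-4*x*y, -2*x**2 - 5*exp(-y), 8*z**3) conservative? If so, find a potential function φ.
Yes, F is conservative. φ = -2*x**2*y + 2*z**4 + 5*exp(-y)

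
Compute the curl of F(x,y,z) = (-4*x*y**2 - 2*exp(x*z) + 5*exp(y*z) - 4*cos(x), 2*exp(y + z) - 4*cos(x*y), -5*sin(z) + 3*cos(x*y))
(-3*x*sin(x*y) - 2*exp(y + z), -2*x*exp(x*z) + 5*y*exp(y*z) + 3*y*sin(x*y), 8*x*y + 4*y*sin(x*y) - 5*z*exp(y*z))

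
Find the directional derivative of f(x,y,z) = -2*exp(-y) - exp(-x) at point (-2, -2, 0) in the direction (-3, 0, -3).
-sqrt(2)*exp(2)/2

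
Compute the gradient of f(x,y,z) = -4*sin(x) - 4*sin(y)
(-4*cos(x), -4*cos(y), 0)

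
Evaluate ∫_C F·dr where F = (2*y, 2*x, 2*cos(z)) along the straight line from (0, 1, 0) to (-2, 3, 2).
-12 + 2*sin(2)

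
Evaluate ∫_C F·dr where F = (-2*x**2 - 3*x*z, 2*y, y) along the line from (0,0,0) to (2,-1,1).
-53/6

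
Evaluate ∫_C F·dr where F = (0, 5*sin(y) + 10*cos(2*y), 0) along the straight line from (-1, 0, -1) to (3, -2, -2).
-5*cos(2) - 5*sin(4) + 5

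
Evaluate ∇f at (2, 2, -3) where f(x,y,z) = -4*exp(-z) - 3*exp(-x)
(3*exp(-2), 0, 4*exp(3))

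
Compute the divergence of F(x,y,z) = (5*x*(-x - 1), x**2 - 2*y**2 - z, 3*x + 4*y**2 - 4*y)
-10*x - 4*y - 5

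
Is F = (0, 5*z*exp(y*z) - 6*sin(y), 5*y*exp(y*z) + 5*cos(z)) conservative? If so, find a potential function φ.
Yes, F is conservative. φ = 5*exp(y*z) + 5*sin(z) + 6*cos(y)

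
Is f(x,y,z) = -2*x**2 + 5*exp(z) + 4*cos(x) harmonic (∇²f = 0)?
No, ∇²f = 5*exp(z) - 4*cos(x) - 4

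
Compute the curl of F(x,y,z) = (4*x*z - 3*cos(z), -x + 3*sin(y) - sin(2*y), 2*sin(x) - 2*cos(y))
(2*sin(y), 4*x + 3*sin(z) - 2*cos(x), -1)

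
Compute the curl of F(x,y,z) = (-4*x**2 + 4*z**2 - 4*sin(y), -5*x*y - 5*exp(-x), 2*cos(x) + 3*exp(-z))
(0, 8*z + 2*sin(x), -5*y + 4*cos(y) + 5*exp(-x))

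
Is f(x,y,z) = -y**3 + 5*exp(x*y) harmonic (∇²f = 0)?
No, ∇²f = 5*x**2*exp(x*y) + 5*y**2*exp(x*y) - 6*y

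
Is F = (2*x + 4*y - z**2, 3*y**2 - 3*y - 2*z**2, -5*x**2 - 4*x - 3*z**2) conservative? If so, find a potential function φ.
No, ∇×F = (4*z, 10*x - 2*z + 4, -4) ≠ 0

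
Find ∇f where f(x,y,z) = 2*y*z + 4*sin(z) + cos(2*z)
(0, 2*z, 2*y - 2*sin(2*z) + 4*cos(z))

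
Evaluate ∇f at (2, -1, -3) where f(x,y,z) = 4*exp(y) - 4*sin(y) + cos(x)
(-sin(2), -4*cos(1) + 4*exp(-1), 0)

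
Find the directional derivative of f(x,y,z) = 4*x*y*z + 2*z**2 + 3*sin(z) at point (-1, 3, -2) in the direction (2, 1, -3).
sqrt(14)*(20 - 9*cos(2))/14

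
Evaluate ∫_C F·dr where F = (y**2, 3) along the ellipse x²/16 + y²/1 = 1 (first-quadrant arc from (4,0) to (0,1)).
1/3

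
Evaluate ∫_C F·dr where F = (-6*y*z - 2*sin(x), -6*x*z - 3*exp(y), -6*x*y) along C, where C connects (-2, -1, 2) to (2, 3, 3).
-84 - 3*exp(3) + 3*exp(-1)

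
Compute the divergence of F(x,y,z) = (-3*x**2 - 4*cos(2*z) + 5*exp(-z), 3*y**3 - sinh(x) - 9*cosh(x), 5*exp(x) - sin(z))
-6*x + 9*y**2 - cos(z)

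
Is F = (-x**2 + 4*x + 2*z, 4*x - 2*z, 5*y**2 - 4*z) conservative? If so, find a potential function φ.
No, ∇×F = (10*y + 2, 2, 4) ≠ 0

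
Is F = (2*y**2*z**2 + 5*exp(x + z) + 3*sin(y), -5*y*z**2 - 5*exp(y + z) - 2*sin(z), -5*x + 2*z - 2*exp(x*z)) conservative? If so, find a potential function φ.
No, ∇×F = (10*y*z + 5*exp(y + z) + 2*cos(z), 4*y**2*z + 2*z*exp(x*z) + 5*exp(x + z) + 5, -4*y*z**2 - 3*cos(y)) ≠ 0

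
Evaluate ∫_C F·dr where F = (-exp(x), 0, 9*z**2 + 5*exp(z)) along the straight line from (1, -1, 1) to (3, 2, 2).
-exp(3) - 4*E + 21 + 5*exp(2)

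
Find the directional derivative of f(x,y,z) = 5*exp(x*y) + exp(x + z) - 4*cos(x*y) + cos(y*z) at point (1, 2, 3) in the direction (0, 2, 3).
sqrt(13)*(-12*sin(6) + 8*sin(2) + 10*exp(2) + 3*exp(4))/13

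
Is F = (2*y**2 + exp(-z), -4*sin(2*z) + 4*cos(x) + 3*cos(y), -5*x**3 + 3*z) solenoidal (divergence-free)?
No, ∇·F = 3 - 3*sin(y)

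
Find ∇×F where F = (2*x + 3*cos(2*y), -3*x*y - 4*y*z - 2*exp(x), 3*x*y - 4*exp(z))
(3*x + 4*y, -3*y, -3*y - 2*exp(x) + 6*sin(2*y))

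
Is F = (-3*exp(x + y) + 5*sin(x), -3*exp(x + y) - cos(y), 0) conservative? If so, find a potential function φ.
Yes, F is conservative. φ = -3*exp(x + y) - sin(y) - 5*cos(x)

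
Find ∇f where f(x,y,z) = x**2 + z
(2*x, 0, 1)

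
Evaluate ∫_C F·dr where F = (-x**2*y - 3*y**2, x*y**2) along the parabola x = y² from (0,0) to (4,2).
-1896/35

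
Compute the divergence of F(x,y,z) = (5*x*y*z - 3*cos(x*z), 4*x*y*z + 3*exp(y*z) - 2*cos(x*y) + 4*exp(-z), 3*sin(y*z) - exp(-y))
4*x*z + 2*x*sin(x*y) + 5*y*z + 3*y*cos(y*z) + 3*z*exp(y*z) + 3*z*sin(x*z)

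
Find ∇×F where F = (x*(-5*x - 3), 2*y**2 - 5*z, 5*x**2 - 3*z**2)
(5, -10*x, 0)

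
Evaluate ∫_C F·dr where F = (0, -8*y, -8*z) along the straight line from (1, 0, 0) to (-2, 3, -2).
-52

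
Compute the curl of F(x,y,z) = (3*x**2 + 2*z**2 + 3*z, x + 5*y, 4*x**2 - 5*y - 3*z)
(-5, -8*x + 4*z + 3, 1)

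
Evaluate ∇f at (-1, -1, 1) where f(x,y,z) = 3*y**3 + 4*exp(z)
(0, 9, 4*E)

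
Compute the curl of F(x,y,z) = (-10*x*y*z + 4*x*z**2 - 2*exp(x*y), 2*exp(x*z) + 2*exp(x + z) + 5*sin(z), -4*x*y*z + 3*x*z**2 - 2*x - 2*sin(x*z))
(-4*x*z - 2*x*exp(x*z) - 2*exp(x + z) - 5*cos(z), -10*x*y + 8*x*z + 4*y*z - 3*z**2 + 2*z*cos(x*z) + 2, 10*x*z + 2*x*exp(x*y) + 2*z*exp(x*z) + 2*exp(x + z))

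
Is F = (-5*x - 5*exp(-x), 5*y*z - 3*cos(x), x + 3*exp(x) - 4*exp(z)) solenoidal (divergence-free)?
No, ∇·F = 5*z - 4*exp(z) - 5 + 5*exp(-x)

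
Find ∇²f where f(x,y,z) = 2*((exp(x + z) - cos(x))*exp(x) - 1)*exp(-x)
4*exp(x + z) + 2*cos(x) - 2*exp(-x)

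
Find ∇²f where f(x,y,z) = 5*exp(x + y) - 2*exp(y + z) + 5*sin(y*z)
-5*y**2*sin(y*z) - 5*z**2*sin(y*z) + 10*exp(x + y) - 4*exp(y + z)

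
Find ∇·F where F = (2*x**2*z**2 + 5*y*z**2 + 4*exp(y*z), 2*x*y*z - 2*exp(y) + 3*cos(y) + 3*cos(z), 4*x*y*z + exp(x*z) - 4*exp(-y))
4*x*y + 4*x*z**2 + 2*x*z + x*exp(x*z) - 2*exp(y) - 3*sin(y)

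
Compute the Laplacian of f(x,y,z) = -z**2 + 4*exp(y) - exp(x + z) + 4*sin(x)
4*exp(y) - 2*exp(x + z) - 4*sin(x) - 2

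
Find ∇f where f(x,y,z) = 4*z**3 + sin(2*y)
(0, 2*cos(2*y), 12*z**2)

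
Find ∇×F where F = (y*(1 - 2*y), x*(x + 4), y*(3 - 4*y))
(3 - 8*y, 0, 2*x + 4*y + 3)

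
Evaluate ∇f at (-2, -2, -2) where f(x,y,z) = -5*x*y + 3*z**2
(10, 10, -12)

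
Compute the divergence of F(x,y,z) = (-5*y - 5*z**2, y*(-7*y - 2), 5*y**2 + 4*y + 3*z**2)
-14*y + 6*z - 2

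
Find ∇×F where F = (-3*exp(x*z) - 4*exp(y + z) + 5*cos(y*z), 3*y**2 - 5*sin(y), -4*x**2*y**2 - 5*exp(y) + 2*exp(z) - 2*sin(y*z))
(-8*x**2*y - 2*z*cos(y*z) - 5*exp(y), 8*x*y**2 - 3*x*exp(x*z) - 5*y*sin(y*z) - 4*exp(y + z), 5*z*sin(y*z) + 4*exp(y + z))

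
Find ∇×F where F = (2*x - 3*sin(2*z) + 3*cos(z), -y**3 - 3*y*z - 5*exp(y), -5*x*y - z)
(-5*x + 3*y, 5*y - 3*sin(z) - 6*cos(2*z), 0)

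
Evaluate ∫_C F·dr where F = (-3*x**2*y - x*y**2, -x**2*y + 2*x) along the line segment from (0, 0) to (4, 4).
-304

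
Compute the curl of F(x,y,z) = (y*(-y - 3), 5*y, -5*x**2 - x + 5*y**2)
(10*y, 10*x + 1, 2*y + 3)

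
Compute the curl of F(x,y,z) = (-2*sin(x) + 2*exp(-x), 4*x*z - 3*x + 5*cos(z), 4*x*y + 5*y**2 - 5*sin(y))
(10*y + 5*sin(z) - 5*cos(y), -4*y, 4*z - 3)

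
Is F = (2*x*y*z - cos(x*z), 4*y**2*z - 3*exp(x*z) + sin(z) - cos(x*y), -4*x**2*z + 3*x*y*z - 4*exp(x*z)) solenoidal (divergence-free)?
No, ∇·F = -4*x**2 + 3*x*y - 4*x*exp(x*z) + x*sin(x*y) + 10*y*z + z*sin(x*z)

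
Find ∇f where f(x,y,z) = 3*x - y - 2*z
(3, -1, -2)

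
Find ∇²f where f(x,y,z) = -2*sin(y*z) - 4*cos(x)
2*y**2*sin(y*z) + 2*z**2*sin(y*z) + 4*cos(x)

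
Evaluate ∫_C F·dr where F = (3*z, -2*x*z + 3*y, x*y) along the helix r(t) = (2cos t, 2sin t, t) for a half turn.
2*pi*(-pi - 3)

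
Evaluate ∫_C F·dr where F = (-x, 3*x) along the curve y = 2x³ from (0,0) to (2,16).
70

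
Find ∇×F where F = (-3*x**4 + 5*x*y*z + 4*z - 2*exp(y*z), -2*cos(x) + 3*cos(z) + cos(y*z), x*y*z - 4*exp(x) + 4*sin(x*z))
(x*z + y*sin(y*z) + 3*sin(z), 5*x*y - y*z - 2*y*exp(y*z) - 4*z*cos(x*z) + 4*exp(x) + 4, -5*x*z + 2*z*exp(y*z) + 2*sin(x))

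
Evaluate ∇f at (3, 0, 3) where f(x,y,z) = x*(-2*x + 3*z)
(-3, 0, 9)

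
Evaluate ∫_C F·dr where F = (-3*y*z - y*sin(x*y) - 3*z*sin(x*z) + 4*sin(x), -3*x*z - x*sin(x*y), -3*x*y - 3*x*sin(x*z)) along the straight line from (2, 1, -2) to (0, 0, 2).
-12 + 3*cos(2) - 3*cos(4)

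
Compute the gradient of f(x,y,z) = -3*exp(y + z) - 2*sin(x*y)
(-2*y*cos(x*y), -2*x*cos(x*y) - 3*exp(y + z), -3*exp(y + z))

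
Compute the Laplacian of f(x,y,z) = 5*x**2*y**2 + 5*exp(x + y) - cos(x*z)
x**2*cos(x*z) + 10*x**2 + 10*y**2 + z**2*cos(x*z) + 10*exp(x + y)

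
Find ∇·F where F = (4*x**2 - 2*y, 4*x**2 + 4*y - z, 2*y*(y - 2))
8*x + 4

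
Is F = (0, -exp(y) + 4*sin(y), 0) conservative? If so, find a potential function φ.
Yes, F is conservative. φ = -exp(y) - 4*cos(y)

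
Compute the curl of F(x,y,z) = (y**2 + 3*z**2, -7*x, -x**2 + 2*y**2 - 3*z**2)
(4*y, 2*x + 6*z, -2*y - 7)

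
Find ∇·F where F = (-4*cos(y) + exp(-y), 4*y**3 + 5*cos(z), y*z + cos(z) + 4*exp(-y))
12*y**2 + y - sin(z)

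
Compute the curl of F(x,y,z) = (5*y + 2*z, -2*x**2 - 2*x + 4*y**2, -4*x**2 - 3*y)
(-3, 8*x + 2, -4*x - 7)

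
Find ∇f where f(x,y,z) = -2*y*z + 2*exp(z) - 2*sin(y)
(0, -2*z - 2*cos(y), -2*y + 2*exp(z))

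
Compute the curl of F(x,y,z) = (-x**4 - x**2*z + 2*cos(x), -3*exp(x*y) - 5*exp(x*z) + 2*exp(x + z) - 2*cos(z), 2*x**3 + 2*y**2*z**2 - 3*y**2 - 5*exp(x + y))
(5*x*exp(x*z) + 4*y*z**2 - 6*y - 5*exp(x + y) - 2*exp(x + z) - 2*sin(z), -7*x**2 + 5*exp(x + y), -3*y*exp(x*y) - 5*z*exp(x*z) + 2*exp(x + z))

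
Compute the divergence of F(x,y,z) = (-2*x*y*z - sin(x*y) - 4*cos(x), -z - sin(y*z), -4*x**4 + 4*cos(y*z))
-2*y*z - 4*y*sin(y*z) - y*cos(x*y) - z*cos(y*z) + 4*sin(x)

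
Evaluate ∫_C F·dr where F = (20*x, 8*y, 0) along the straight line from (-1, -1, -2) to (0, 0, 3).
-14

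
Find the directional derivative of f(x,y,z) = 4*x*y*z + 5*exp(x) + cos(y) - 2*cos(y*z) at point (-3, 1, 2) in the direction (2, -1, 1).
sqrt(6)*(10 + (-2*sin(2) + sin(1) + 12)*exp(3) + 16*exp(3))*exp(-3)/6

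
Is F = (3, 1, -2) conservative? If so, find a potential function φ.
Yes, F is conservative. φ = 3*x + y - 2*z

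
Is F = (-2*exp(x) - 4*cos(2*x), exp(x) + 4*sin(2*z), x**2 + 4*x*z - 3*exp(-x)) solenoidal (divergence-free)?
No, ∇·F = 4*x - 2*exp(x) + 8*sin(2*x)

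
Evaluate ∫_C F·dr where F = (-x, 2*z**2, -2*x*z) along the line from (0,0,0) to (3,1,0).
-9/2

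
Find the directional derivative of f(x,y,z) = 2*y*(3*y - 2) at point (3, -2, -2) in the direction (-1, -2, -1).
28*sqrt(6)/3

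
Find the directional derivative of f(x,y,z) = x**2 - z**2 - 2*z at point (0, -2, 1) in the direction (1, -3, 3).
-12*sqrt(19)/19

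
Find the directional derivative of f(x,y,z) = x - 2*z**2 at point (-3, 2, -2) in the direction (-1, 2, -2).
-17/3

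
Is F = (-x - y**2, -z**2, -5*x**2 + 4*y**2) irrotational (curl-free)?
No, ∇×F = (8*y + 2*z, 10*x, 2*y)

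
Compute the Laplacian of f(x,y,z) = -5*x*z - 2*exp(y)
-2*exp(y)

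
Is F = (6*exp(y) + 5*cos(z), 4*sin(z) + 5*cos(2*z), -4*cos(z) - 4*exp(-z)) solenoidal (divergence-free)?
No, ∇·F = 4*sin(z) + 4*exp(-z)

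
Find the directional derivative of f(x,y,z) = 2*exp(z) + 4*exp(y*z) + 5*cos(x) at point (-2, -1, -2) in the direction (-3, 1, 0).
-sqrt(10)*(15*sin(2) + 8*exp(2))/10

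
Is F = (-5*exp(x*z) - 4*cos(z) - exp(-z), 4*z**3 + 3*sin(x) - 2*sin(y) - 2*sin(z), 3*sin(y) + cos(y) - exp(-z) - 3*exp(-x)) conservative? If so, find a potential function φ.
No, ∇×F = (-12*z**2 - sin(y) + 3*cos(y) + 2*cos(z), -5*x*exp(x*z) + 4*sin(z) + exp(-z) - 3*exp(-x), 3*cos(x)) ≠ 0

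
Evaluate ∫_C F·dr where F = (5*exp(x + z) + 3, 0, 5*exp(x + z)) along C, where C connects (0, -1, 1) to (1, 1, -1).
8 - 5*E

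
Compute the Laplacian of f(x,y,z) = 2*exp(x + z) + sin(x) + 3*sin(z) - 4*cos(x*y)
4*x**2*cos(x*y) + 4*y**2*cos(x*y) + 4*exp(x + z) - sin(x) - 3*sin(z)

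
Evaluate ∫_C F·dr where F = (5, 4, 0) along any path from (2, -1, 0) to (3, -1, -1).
5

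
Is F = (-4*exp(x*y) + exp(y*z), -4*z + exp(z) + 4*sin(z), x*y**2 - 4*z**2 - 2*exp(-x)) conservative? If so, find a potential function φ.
No, ∇×F = (2*x*y - exp(z) - 4*cos(z) + 4, -y**2 + y*exp(y*z) - 2*exp(-x), 4*x*exp(x*y) - z*exp(y*z)) ≠ 0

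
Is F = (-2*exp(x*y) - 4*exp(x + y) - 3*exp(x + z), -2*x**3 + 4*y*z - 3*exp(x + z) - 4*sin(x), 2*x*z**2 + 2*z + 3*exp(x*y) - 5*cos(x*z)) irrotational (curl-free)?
No, ∇×F = (3*x*exp(x*y) - 4*y + 3*exp(x + z), -3*y*exp(x*y) - 2*z**2 - 5*z*sin(x*z) - 3*exp(x + z), -6*x**2 + 2*x*exp(x*y) + 4*exp(x + y) - 3*exp(x + z) - 4*cos(x))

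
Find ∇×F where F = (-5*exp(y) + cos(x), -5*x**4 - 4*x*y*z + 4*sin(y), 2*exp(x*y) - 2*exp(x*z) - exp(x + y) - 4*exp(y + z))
(4*x*y + 2*x*exp(x*y) - exp(x + y) - 4*exp(y + z), -2*y*exp(x*y) + 2*z*exp(x*z) + exp(x + y), -20*x**3 - 4*y*z + 5*exp(y))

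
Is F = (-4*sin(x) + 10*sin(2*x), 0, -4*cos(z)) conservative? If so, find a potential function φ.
Yes, F is conservative. φ = -4*sin(z) + 4*cos(x) - 5*cos(2*x)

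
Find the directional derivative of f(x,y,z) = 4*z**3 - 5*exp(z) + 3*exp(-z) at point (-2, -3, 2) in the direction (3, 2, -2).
2*sqrt(17)*((-48 + 5*exp(2))*exp(2) + 3)*exp(-2)/17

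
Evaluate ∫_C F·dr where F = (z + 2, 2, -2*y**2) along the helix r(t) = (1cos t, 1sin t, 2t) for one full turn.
0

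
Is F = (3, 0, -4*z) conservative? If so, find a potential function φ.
Yes, F is conservative. φ = 3*x - 2*z**2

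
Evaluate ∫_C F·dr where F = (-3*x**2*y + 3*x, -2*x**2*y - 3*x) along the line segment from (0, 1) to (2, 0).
23/3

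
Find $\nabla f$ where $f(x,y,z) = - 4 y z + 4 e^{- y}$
(0, -4*z - 4*exp(-y), -4*y)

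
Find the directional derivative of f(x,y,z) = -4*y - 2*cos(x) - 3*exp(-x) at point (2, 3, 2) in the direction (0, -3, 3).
2*sqrt(2)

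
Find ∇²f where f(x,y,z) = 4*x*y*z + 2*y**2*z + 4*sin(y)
4*z - 4*sin(y)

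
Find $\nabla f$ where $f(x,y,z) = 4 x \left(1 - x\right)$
(4 - 8*x, 0, 0)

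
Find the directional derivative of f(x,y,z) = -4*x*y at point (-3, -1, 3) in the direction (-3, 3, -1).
24*sqrt(19)/19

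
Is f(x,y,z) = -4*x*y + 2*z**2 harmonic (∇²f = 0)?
No, ∇²f = 4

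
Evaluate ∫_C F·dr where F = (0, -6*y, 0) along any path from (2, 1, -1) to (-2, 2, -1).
-9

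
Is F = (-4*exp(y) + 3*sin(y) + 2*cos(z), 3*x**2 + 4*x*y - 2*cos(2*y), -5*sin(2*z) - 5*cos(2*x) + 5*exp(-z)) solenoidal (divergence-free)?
No, ∇·F = 4*x + 4*sin(2*y) - 10*cos(2*z) - 5*exp(-z)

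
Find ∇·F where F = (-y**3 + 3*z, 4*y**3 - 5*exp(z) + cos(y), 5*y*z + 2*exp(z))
12*y**2 + 5*y + 2*exp(z) - sin(y)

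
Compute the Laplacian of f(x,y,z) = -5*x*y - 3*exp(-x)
-3*exp(-x)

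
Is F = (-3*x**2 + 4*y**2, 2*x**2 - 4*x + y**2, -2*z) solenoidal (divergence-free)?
No, ∇·F = -6*x + 2*y - 2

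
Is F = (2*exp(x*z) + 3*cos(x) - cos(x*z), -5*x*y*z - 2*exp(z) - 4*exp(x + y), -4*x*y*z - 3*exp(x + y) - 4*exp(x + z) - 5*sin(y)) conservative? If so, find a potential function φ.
No, ∇×F = (5*x*y - 4*x*z + 2*exp(z) - 3*exp(x + y) - 5*cos(y), 2*x*exp(x*z) + x*sin(x*z) + 4*y*z + 3*exp(x + y) + 4*exp(x + z), -5*y*z - 4*exp(x + y)) ≠ 0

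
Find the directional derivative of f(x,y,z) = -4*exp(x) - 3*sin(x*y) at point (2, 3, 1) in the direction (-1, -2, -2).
7*cos(6) + 4*exp(2)/3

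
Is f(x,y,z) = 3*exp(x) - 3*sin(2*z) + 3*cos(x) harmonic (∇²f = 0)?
No, ∇²f = 3*exp(x) + 12*sin(2*z) - 3*cos(x)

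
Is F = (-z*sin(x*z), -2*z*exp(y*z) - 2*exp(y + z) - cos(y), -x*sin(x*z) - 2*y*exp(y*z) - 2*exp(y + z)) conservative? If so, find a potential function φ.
Yes, F is conservative. φ = -2*exp(y*z) - 2*exp(y + z) - sin(y) + cos(x*z)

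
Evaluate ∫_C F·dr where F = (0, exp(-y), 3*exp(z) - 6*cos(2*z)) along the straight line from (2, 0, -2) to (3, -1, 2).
-E - 3*exp(-2) + 1 - 6*sin(4) + 3*exp(2)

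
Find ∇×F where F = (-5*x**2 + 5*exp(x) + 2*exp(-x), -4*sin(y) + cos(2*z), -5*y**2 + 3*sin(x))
(-10*y + 2*sin(2*z), -3*cos(x), 0)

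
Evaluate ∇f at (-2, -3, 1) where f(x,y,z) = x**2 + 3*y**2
(-4, -18, 0)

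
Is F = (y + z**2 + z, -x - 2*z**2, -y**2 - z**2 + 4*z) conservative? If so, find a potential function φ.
No, ∇×F = (-2*y + 4*z, 2*z + 1, -2) ≠ 0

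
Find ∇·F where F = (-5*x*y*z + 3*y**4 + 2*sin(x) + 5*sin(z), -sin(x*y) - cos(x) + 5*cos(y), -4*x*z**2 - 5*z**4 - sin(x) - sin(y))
-8*x*z - x*cos(x*y) - 5*y*z - 20*z**3 - 5*sin(y) + 2*cos(x)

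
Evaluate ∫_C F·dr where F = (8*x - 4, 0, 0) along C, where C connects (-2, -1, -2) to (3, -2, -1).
0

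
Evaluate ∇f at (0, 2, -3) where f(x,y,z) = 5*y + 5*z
(0, 5, 5)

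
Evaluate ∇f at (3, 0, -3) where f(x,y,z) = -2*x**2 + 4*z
(-12, 0, 4)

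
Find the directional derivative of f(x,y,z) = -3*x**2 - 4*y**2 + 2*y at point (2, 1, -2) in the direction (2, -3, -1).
-3*sqrt(14)/7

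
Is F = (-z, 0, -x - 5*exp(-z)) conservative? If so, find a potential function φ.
Yes, F is conservative. φ = -x*z + 5*exp(-z)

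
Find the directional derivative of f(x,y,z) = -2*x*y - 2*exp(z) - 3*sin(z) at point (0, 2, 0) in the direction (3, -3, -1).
-7*sqrt(19)/19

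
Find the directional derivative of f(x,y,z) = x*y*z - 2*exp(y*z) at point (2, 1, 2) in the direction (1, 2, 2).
14/3 - 4*exp(2)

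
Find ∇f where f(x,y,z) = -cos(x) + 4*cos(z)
(sin(x), 0, -4*sin(z))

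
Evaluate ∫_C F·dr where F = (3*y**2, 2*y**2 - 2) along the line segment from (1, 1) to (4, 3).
157/3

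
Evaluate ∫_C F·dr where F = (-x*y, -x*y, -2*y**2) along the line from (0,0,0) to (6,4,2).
-304/3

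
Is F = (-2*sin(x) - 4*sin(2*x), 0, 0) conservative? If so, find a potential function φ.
Yes, F is conservative. φ = 2*cos(x) + 2*cos(2*x)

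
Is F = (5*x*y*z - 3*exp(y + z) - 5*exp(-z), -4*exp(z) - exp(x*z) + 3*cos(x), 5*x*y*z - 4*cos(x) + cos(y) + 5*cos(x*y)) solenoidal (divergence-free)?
No, ∇·F = 5*y*(x + z)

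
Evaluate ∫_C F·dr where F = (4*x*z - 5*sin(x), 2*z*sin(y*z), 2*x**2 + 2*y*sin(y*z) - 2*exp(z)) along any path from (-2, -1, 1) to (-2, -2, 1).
-2*cos(2) + 2*cos(1)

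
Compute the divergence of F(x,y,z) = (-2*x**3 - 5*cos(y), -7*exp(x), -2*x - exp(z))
-6*x**2 - exp(z)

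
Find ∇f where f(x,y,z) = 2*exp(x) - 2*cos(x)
(2*exp(x) + 2*sin(x), 0, 0)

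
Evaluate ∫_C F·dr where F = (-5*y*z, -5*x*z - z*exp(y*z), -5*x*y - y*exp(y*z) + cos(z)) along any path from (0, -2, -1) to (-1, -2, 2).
-20 - exp(-4) + sin(1) + sin(2) + exp(2)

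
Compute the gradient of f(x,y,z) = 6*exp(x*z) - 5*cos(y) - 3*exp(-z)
(6*z*exp(x*z), 5*sin(y), 6*x*exp(x*z) + 3*exp(-z))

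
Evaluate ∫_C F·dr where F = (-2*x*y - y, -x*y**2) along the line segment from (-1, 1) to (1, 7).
-60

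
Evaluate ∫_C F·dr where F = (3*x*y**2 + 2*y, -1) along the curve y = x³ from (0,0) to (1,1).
-1/8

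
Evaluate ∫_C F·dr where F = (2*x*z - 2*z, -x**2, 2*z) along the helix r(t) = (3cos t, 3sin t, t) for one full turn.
pi*(-3 + 4*pi)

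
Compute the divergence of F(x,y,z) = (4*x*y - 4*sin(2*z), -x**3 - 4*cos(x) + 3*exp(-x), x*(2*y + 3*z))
3*x + 4*y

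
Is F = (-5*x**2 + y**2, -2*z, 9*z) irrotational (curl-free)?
No, ∇×F = (2, 0, -2*y)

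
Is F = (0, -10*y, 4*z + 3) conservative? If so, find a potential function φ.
Yes, F is conservative. φ = -5*y**2 + 2*z**2 + 3*z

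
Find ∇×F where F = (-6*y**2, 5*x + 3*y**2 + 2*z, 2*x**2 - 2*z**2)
(-2, -4*x, 12*y + 5)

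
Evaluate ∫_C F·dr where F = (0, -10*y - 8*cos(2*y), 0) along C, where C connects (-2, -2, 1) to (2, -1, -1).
-4*sin(4) + 4*sin(2) + 15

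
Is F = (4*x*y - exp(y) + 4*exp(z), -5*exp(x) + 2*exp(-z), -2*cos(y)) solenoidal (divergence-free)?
No, ∇·F = 4*y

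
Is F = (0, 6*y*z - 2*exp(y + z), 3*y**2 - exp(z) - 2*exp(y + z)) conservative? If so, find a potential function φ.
Yes, F is conservative. φ = 3*y**2*z - exp(z) - 2*exp(y + z)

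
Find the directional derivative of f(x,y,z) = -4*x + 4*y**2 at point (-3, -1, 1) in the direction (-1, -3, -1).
28*sqrt(11)/11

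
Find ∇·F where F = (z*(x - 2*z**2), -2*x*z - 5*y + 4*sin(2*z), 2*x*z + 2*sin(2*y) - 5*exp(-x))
2*x + z - 5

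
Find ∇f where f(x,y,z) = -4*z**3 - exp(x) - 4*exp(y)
(-exp(x), -4*exp(y), -12*z**2)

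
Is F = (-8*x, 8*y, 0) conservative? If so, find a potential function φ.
Yes, F is conservative. φ = -4*x**2 + 4*y**2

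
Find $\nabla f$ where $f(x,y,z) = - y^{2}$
(0, -2*y, 0)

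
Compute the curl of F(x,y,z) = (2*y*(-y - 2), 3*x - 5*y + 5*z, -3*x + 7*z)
(-5, 3, 4*y + 7)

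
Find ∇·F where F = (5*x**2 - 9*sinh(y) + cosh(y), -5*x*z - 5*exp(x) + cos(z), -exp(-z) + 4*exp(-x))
10*x + exp(-z)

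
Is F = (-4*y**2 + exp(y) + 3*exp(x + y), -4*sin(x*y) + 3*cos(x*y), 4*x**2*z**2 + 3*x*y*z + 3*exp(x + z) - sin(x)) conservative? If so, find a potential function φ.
No, ∇×F = (3*x*z, -8*x*z**2 - 3*y*z - 3*exp(x + z) + cos(x), -3*y*sin(x*y) - 4*y*cos(x*y) + 8*y - exp(y) - 3*exp(x + y)) ≠ 0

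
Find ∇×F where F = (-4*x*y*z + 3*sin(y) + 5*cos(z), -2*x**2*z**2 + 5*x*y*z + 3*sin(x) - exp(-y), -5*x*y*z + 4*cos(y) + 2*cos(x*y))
(4*x**2*z - 5*x*y - 5*x*z - 2*x*sin(x*y) - 4*sin(y), -4*x*y + 5*y*z + 2*y*sin(x*y) - 5*sin(z), -4*x*z**2 + 4*x*z + 5*y*z + 3*cos(x) - 3*cos(y))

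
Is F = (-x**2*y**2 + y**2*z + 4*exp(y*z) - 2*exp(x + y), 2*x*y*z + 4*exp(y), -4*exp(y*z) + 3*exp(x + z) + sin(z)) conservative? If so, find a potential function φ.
No, ∇×F = (-2*x*y - 4*z*exp(y*z), y**2 + 4*y*exp(y*z) - 3*exp(x + z), 2*x**2*y - 4*z*exp(y*z) + 2*exp(x + y)) ≠ 0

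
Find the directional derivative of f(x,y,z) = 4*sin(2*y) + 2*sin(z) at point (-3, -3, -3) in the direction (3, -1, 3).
2*sqrt(19)*(-4*cos(6) + 3*cos(3))/19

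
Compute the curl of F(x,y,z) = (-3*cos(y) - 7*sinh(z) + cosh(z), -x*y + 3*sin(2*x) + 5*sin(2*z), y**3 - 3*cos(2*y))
(3*y**2 + 6*sin(2*y) - 10*cos(2*z), sinh(z) - 7*cosh(z), -y - 3*sin(y) + 6*cos(2*x))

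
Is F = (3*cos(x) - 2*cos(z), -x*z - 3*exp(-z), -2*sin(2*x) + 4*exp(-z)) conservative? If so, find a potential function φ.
No, ∇×F = (x - 3*exp(-z), 2*sin(z) + 4*cos(2*x), -z) ≠ 0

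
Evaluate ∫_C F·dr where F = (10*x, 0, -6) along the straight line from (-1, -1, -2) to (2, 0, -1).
9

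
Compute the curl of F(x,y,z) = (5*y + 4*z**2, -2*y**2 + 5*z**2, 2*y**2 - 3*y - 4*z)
(4*y - 10*z - 3, 8*z, -5)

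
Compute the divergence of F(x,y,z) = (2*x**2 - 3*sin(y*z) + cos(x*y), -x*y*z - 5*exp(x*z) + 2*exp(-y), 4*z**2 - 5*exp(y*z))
-x*z + 4*x - 5*y*exp(y*z) - y*sin(x*y) + 8*z - 2*exp(-y)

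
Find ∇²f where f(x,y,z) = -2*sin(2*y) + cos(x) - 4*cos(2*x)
8*sin(2*y) - cos(x) + 16*cos(2*x)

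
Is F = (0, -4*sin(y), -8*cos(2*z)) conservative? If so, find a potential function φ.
Yes, F is conservative. φ = -4*sin(2*z) + 4*cos(y)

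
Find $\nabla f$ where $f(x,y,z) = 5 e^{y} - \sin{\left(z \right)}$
(0, 5*exp(y), -cos(z))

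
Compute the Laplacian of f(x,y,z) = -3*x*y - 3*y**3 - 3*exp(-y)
-18*y - 3*exp(-y)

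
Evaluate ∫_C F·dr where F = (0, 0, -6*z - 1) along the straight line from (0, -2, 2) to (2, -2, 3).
-16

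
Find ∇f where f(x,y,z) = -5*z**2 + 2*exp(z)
(0, 0, -10*z + 2*exp(z))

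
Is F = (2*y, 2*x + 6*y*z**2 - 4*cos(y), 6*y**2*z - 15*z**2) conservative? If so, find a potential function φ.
Yes, F is conservative. φ = 2*x*y + 3*y**2*z**2 - 5*z**3 - 4*sin(y)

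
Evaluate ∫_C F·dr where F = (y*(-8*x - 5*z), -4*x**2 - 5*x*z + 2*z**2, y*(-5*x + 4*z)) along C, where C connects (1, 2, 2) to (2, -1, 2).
40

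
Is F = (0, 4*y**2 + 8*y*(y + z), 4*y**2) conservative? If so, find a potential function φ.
Yes, F is conservative. φ = 4*y**2*(y + z)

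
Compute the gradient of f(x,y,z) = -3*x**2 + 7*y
(-6*x, 7, 0)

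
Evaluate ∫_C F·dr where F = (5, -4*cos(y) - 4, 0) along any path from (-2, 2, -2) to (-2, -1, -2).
4*sin(1) + 4*sin(2) + 12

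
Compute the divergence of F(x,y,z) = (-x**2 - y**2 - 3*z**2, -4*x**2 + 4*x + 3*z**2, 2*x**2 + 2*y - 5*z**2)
-2*x - 10*z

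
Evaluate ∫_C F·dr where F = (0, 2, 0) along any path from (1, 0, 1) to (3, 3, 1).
6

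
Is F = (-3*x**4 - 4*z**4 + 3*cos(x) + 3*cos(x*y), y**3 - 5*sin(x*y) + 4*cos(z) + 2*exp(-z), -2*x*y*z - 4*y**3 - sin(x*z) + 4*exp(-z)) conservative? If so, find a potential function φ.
No, ∇×F = (-2*x*z - 12*y**2 + 4*sin(z) + 2*exp(-z), z*(2*y - 16*z**2 + cos(x*z)), 3*x*sin(x*y) - 5*y*cos(x*y)) ≠ 0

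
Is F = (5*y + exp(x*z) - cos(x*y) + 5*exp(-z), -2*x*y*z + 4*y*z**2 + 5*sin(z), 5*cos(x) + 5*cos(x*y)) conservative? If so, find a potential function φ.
No, ∇×F = (2*x*y - 5*x*sin(x*y) - 8*y*z - 5*cos(z), x*exp(x*z) + 5*y*sin(x*y) + 5*sin(x) - 5*exp(-z), -x*sin(x*y) - 2*y*z - 5) ≠ 0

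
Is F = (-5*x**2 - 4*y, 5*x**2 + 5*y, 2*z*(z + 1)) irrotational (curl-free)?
No, ∇×F = (0, 0, 10*x + 4)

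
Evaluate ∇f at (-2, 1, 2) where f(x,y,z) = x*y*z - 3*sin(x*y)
(2 - 3*cos(2), -4 + 6*cos(2), -2)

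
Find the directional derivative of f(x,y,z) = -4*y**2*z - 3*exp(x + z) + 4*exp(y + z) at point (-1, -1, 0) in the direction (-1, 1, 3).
2*sqrt(11)*(5 - 6*E)*exp(-1)/11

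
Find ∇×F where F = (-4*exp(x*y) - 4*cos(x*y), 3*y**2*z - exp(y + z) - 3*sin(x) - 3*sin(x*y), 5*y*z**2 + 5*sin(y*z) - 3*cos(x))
(-3*y**2 + 5*z**2 + 5*z*cos(y*z) + exp(y + z), -3*sin(x), 4*x*exp(x*y) - 4*x*sin(x*y) - 3*y*cos(x*y) - 3*cos(x))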